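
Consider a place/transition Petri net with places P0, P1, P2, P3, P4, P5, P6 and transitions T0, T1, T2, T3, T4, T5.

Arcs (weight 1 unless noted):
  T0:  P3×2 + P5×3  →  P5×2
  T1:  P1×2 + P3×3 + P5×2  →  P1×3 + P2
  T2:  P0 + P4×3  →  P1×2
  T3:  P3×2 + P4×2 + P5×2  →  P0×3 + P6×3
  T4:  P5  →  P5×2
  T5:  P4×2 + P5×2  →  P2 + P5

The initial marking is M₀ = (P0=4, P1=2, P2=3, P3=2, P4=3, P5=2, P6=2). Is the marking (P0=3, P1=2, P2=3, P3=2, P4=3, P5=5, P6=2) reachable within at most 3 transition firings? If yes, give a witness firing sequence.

depth 0: 1 marking
depth 1: 5 markings reached so far
depth 2: 10 markings reached so far
depth 3: 17 markings reached so far
target is not among the 17 markings reachable within 3 steps

NO — not reachable within 3 firings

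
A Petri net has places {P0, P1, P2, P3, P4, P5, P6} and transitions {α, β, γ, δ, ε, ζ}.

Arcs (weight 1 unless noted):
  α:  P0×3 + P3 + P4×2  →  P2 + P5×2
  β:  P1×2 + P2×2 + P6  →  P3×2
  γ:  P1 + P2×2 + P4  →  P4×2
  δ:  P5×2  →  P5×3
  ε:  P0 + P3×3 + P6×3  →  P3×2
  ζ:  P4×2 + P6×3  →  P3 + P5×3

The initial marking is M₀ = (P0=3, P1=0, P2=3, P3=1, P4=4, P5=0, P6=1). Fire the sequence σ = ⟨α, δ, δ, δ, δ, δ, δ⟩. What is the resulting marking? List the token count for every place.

step 1: fire α:  (P0=3, P1=0, P2=3, P3=1, P4=4, P5=0, P6=1) → (P0=0, P1=0, P2=4, P3=0, P4=2, P5=2, P6=1)
step 2: fire δ:  (P0=0, P1=0, P2=4, P3=0, P4=2, P5=2, P6=1) → (P0=0, P1=0, P2=4, P3=0, P4=2, P5=3, P6=1)
step 3: fire δ:  (P0=0, P1=0, P2=4, P3=0, P4=2, P5=3, P6=1) → (P0=0, P1=0, P2=4, P3=0, P4=2, P5=4, P6=1)
step 4: fire δ:  (P0=0, P1=0, P2=4, P3=0, P4=2, P5=4, P6=1) → (P0=0, P1=0, P2=4, P3=0, P4=2, P5=5, P6=1)
step 5: fire δ:  (P0=0, P1=0, P2=4, P3=0, P4=2, P5=5, P6=1) → (P0=0, P1=0, P2=4, P3=0, P4=2, P5=6, P6=1)
step 6: fire δ:  (P0=0, P1=0, P2=4, P3=0, P4=2, P5=6, P6=1) → (P0=0, P1=0, P2=4, P3=0, P4=2, P5=7, P6=1)
step 7: fire δ:  (P0=0, P1=0, P2=4, P3=0, P4=2, P5=7, P6=1) → (P0=0, P1=0, P2=4, P3=0, P4=2, P5=8, P6=1)

(P0=0, P1=0, P2=4, P3=0, P4=2, P5=8, P6=1)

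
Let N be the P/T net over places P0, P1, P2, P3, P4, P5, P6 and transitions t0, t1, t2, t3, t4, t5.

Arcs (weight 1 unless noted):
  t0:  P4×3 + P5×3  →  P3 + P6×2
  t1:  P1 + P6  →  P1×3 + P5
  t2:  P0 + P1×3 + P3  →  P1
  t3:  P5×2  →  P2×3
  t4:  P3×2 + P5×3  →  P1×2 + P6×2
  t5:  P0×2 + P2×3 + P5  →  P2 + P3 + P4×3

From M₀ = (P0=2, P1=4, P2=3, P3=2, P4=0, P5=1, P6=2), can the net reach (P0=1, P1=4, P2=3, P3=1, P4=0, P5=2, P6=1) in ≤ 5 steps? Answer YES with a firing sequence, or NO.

step 1: fire t1:  (P0=2, P1=4, P2=3, P3=2, P4=0, P5=1, P6=2) → (P0=2, P1=6, P2=3, P3=2, P4=0, P5=2, P6=1)
step 2: fire t2:  (P0=2, P1=6, P2=3, P3=2, P4=0, P5=2, P6=1) → (P0=1, P1=4, P2=3, P3=1, P4=0, P5=2, P6=1)

YES — reachable via ⟨t1, t2⟩ (2 firings)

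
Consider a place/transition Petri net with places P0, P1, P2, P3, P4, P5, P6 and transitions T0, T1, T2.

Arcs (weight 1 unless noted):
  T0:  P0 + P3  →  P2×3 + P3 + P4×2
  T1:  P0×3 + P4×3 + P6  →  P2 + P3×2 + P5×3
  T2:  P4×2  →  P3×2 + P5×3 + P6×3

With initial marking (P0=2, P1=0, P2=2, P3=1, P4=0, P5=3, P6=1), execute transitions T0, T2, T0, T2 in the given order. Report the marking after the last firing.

(P0=0, P1=0, P2=8, P3=5, P4=0, P5=9, P6=7)

step 1: fire T0:  (P0=2, P1=0, P2=2, P3=1, P4=0, P5=3, P6=1) → (P0=1, P1=0, P2=5, P3=1, P4=2, P5=3, P6=1)
step 2: fire T2:  (P0=1, P1=0, P2=5, P3=1, P4=2, P5=3, P6=1) → (P0=1, P1=0, P2=5, P3=3, P4=0, P5=6, P6=4)
step 3: fire T0:  (P0=1, P1=0, P2=5, P3=3, P4=0, P5=6, P6=4) → (P0=0, P1=0, P2=8, P3=3, P4=2, P5=6, P6=4)
step 4: fire T2:  (P0=0, P1=0, P2=8, P3=3, P4=2, P5=6, P6=4) → (P0=0, P1=0, P2=8, P3=5, P4=0, P5=9, P6=7)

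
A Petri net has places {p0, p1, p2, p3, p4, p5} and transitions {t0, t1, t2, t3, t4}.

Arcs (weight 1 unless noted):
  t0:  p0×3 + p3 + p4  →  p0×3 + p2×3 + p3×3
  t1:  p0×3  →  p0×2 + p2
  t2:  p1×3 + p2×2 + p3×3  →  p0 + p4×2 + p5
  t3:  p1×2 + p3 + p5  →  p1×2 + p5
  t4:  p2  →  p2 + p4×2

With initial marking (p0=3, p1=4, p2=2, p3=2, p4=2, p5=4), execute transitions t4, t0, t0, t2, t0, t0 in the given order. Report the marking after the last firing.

step 1: fire t4:  (p0=3, p1=4, p2=2, p3=2, p4=2, p5=4) → (p0=3, p1=4, p2=2, p3=2, p4=4, p5=4)
step 2: fire t0:  (p0=3, p1=4, p2=2, p3=2, p4=4, p5=4) → (p0=3, p1=4, p2=5, p3=4, p4=3, p5=4)
step 3: fire t0:  (p0=3, p1=4, p2=5, p3=4, p4=3, p5=4) → (p0=3, p1=4, p2=8, p3=6, p4=2, p5=4)
step 4: fire t2:  (p0=3, p1=4, p2=8, p3=6, p4=2, p5=4) → (p0=4, p1=1, p2=6, p3=3, p4=4, p5=5)
step 5: fire t0:  (p0=4, p1=1, p2=6, p3=3, p4=4, p5=5) → (p0=4, p1=1, p2=9, p3=5, p4=3, p5=5)
step 6: fire t0:  (p0=4, p1=1, p2=9, p3=5, p4=3, p5=5) → (p0=4, p1=1, p2=12, p3=7, p4=2, p5=5)

(p0=4, p1=1, p2=12, p3=7, p4=2, p5=5)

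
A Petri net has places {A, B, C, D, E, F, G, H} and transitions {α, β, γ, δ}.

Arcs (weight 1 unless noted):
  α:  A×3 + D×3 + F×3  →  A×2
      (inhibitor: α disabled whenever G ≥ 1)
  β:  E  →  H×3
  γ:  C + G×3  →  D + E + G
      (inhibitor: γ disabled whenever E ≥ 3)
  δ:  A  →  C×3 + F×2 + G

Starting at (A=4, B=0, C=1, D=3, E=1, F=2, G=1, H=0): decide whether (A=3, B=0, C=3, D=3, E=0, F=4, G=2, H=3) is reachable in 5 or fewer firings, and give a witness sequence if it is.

NO — not reachable within 5 firings

depth 0: 1 marking
depth 1: 3 markings reached so far
depth 2: 5 markings reached so far
depth 3: 8 markings reached so far
depth 4: 12 markings reached so far
depth 5: 16 markings reached so far
target is not among the 16 markings reachable within 5 steps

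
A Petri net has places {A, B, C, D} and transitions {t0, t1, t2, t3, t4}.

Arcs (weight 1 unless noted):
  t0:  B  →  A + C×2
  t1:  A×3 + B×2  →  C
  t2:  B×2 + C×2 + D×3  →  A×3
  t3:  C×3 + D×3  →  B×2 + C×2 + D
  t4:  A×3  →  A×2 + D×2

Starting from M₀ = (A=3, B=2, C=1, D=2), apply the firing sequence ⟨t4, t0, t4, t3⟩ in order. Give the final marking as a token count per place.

step 1: fire t4:  (A=3, B=2, C=1, D=2) → (A=2, B=2, C=1, D=4)
step 2: fire t0:  (A=2, B=2, C=1, D=4) → (A=3, B=1, C=3, D=4)
step 3: fire t4:  (A=3, B=1, C=3, D=4) → (A=2, B=1, C=3, D=6)
step 4: fire t3:  (A=2, B=1, C=3, D=6) → (A=2, B=3, C=2, D=4)

(A=2, B=3, C=2, D=4)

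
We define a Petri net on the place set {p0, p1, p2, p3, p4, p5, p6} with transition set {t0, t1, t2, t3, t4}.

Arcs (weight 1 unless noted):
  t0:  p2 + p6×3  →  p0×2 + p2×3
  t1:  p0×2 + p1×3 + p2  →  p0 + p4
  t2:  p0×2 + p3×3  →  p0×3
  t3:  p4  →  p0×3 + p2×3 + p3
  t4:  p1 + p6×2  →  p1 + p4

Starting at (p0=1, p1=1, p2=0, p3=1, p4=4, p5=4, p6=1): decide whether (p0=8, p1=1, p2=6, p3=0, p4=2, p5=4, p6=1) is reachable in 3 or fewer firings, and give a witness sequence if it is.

step 1: fire t3:  (p0=1, p1=1, p2=0, p3=1, p4=4, p5=4, p6=1) → (p0=4, p1=1, p2=3, p3=2, p4=3, p5=4, p6=1)
step 2: fire t3:  (p0=4, p1=1, p2=3, p3=2, p4=3, p5=4, p6=1) → (p0=7, p1=1, p2=6, p3=3, p4=2, p5=4, p6=1)
step 3: fire t2:  (p0=7, p1=1, p2=6, p3=3, p4=2, p5=4, p6=1) → (p0=8, p1=1, p2=6, p3=0, p4=2, p5=4, p6=1)

YES — reachable via ⟨t3, t3, t2⟩ (3 firings)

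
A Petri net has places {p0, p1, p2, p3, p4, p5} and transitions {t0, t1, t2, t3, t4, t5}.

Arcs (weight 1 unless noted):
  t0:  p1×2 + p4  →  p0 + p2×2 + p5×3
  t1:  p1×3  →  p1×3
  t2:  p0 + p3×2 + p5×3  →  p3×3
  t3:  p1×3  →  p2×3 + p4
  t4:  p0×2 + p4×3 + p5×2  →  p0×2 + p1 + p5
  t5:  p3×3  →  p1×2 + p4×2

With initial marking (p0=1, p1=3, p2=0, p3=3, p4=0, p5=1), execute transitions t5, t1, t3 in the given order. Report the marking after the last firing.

(p0=1, p1=2, p2=3, p3=0, p4=3, p5=1)

step 1: fire t5:  (p0=1, p1=3, p2=0, p3=3, p4=0, p5=1) → (p0=1, p1=5, p2=0, p3=0, p4=2, p5=1)
step 2: fire t1:  (p0=1, p1=5, p2=0, p3=0, p4=2, p5=1) → (p0=1, p1=5, p2=0, p3=0, p4=2, p5=1)
step 3: fire t3:  (p0=1, p1=5, p2=0, p3=0, p4=2, p5=1) → (p0=1, p1=2, p2=3, p3=0, p4=3, p5=1)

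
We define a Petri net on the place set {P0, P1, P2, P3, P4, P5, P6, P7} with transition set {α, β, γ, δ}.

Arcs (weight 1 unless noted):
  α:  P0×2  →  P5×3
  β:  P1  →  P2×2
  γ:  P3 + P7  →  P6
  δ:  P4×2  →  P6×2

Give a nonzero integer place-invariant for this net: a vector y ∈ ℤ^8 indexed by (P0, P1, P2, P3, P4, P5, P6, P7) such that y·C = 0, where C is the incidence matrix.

Incidence matrix C (rows=places, cols=transitions):
        α    β    γ    δ
   P0  -2    0    0    0
   P1   0   -1    0    0
   P2   0    2    0    0
   P3   0    0   -1    0
   P4   0    0    0   -2
   P5   3    0    0    0
   P6   0    0    1    2
   P7   0    0   -1    0

Candidate y = [0, 2, 1, 0, 0, 0, 0, 0]; check y·C column-wise:
  col α: 0·-2 + 2·0 + 1·0 + 0·3 = 0
  col β: 2·-1 + 1·2 = 0
  col γ: 2·0 + 1·0 + 0·-1 + 0·1 + 0·-1 = 0
  col δ: 2·0 + 1·0 + 0·-2 + 0·2 = 0

y = (P0:0, P1:2, P2:1, P3:0, P4:0, P5:0, P6:0, P7:0)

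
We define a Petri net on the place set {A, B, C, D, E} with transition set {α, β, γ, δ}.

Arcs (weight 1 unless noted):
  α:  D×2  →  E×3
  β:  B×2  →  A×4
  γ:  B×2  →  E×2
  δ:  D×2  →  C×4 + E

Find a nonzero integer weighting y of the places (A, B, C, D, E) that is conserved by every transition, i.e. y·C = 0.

Incidence matrix C (rows=places, cols=transitions):
        α    β    γ    δ
    A   0    4    0    0
    B   0   -2   -2    0
    C   0    0    0    4
    D  -2    0    0   -2
    E   3    0    2    1

Candidate y = [1, 2, 1, 3, 2]; check y·C column-wise:
  col α: 1·0 + 2·0 + 1·0 + 3·-2 + 2·3 = 0
  col β: 1·4 + 2·-2 + 1·0 + 3·0 + 2·0 = 0
  col γ: 1·0 + 2·-2 + 1·0 + 3·0 + 2·2 = 0
  col δ: 1·0 + 2·0 + 1·4 + 3·-2 + 2·1 = 0

y = (A:1, B:2, C:1, D:3, E:2)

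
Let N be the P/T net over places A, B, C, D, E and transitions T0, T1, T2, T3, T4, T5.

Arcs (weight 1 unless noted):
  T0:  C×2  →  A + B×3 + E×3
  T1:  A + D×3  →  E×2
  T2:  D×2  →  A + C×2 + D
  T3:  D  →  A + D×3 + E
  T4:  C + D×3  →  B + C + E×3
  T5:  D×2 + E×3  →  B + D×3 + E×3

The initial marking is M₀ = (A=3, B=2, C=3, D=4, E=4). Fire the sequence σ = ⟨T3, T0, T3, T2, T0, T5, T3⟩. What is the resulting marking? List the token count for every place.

step 1: fire T3:  (A=3, B=2, C=3, D=4, E=4) → (A=4, B=2, C=3, D=6, E=5)
step 2: fire T0:  (A=4, B=2, C=3, D=6, E=5) → (A=5, B=5, C=1, D=6, E=8)
step 3: fire T3:  (A=5, B=5, C=1, D=6, E=8) → (A=6, B=5, C=1, D=8, E=9)
step 4: fire T2:  (A=6, B=5, C=1, D=8, E=9) → (A=7, B=5, C=3, D=7, E=9)
step 5: fire T0:  (A=7, B=5, C=3, D=7, E=9) → (A=8, B=8, C=1, D=7, E=12)
step 6: fire T5:  (A=8, B=8, C=1, D=7, E=12) → (A=8, B=9, C=1, D=8, E=12)
step 7: fire T3:  (A=8, B=9, C=1, D=8, E=12) → (A=9, B=9, C=1, D=10, E=13)

(A=9, B=9, C=1, D=10, E=13)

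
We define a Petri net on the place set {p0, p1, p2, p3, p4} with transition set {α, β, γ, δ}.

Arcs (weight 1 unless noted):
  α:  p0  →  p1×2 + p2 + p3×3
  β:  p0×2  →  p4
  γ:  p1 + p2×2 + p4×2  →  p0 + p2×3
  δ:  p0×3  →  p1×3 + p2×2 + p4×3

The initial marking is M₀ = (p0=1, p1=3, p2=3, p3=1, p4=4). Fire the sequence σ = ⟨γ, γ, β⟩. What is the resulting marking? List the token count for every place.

(p0=1, p1=1, p2=5, p3=1, p4=1)

step 1: fire γ:  (p0=1, p1=3, p2=3, p3=1, p4=4) → (p0=2, p1=2, p2=4, p3=1, p4=2)
step 2: fire γ:  (p0=2, p1=2, p2=4, p3=1, p4=2) → (p0=3, p1=1, p2=5, p3=1, p4=0)
step 3: fire β:  (p0=3, p1=1, p2=5, p3=1, p4=0) → (p0=1, p1=1, p2=5, p3=1, p4=1)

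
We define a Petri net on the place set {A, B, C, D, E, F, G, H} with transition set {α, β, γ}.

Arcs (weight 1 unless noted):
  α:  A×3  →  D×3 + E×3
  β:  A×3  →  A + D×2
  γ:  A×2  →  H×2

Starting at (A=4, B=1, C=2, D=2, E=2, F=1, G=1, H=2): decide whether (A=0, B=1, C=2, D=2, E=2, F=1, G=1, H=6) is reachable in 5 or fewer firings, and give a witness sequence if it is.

step 1: fire γ:  (A=4, B=1, C=2, D=2, E=2, F=1, G=1, H=2) → (A=2, B=1, C=2, D=2, E=2, F=1, G=1, H=4)
step 2: fire γ:  (A=2, B=1, C=2, D=2, E=2, F=1, G=1, H=4) → (A=0, B=1, C=2, D=2, E=2, F=1, G=1, H=6)

YES — reachable via ⟨γ, γ⟩ (2 firings)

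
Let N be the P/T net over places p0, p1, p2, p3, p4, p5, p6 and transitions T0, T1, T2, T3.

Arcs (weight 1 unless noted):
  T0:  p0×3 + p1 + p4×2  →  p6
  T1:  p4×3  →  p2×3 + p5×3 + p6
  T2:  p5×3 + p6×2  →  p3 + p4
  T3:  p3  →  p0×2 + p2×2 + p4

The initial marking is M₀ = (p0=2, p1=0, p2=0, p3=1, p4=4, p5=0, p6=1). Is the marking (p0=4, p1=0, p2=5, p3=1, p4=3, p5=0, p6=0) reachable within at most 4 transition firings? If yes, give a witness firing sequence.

YES — reachable via ⟨T1, T2, T3⟩ (3 firings)

step 1: fire T1:  (p0=2, p1=0, p2=0, p3=1, p4=4, p5=0, p6=1) → (p0=2, p1=0, p2=3, p3=1, p4=1, p5=3, p6=2)
step 2: fire T2:  (p0=2, p1=0, p2=3, p3=1, p4=1, p5=3, p6=2) → (p0=2, p1=0, p2=3, p3=2, p4=2, p5=0, p6=0)
step 3: fire T3:  (p0=2, p1=0, p2=3, p3=2, p4=2, p5=0, p6=0) → (p0=4, p1=0, p2=5, p3=1, p4=3, p5=0, p6=0)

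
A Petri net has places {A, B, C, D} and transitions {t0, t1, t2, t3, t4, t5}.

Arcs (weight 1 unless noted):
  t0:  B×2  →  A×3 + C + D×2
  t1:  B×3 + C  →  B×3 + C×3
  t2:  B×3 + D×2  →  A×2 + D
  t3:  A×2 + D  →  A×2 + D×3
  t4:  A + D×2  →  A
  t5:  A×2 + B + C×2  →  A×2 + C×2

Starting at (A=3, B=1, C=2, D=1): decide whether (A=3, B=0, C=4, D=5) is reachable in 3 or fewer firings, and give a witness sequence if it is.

depth 0: 1 marking
depth 1: 3 markings reached so far
depth 2: 5 markings reached so far
depth 3: 7 markings reached so far
target is not among the 7 markings reachable within 3 steps

NO — not reachable within 3 firings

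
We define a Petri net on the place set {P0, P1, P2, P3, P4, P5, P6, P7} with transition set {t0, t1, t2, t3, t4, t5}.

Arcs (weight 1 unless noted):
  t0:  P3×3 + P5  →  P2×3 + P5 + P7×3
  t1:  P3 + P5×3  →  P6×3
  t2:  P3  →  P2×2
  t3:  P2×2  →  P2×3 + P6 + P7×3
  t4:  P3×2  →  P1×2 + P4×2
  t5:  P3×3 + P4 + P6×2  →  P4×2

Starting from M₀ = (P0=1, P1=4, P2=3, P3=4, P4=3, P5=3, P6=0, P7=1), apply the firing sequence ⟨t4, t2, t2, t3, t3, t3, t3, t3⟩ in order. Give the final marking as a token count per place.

(P0=1, P1=6, P2=12, P3=0, P4=5, P5=3, P6=5, P7=16)

step 1: fire t4:  (P0=1, P1=4, P2=3, P3=4, P4=3, P5=3, P6=0, P7=1) → (P0=1, P1=6, P2=3, P3=2, P4=5, P5=3, P6=0, P7=1)
step 2: fire t2:  (P0=1, P1=6, P2=3, P3=2, P4=5, P5=3, P6=0, P7=1) → (P0=1, P1=6, P2=5, P3=1, P4=5, P5=3, P6=0, P7=1)
step 3: fire t2:  (P0=1, P1=6, P2=5, P3=1, P4=5, P5=3, P6=0, P7=1) → (P0=1, P1=6, P2=7, P3=0, P4=5, P5=3, P6=0, P7=1)
step 4: fire t3:  (P0=1, P1=6, P2=7, P3=0, P4=5, P5=3, P6=0, P7=1) → (P0=1, P1=6, P2=8, P3=0, P4=5, P5=3, P6=1, P7=4)
step 5: fire t3:  (P0=1, P1=6, P2=8, P3=0, P4=5, P5=3, P6=1, P7=4) → (P0=1, P1=6, P2=9, P3=0, P4=5, P5=3, P6=2, P7=7)
step 6: fire t3:  (P0=1, P1=6, P2=9, P3=0, P4=5, P5=3, P6=2, P7=7) → (P0=1, P1=6, P2=10, P3=0, P4=5, P5=3, P6=3, P7=10)
step 7: fire t3:  (P0=1, P1=6, P2=10, P3=0, P4=5, P5=3, P6=3, P7=10) → (P0=1, P1=6, P2=11, P3=0, P4=5, P5=3, P6=4, P7=13)
step 8: fire t3:  (P0=1, P1=6, P2=11, P3=0, P4=5, P5=3, P6=4, P7=13) → (P0=1, P1=6, P2=12, P3=0, P4=5, P5=3, P6=5, P7=16)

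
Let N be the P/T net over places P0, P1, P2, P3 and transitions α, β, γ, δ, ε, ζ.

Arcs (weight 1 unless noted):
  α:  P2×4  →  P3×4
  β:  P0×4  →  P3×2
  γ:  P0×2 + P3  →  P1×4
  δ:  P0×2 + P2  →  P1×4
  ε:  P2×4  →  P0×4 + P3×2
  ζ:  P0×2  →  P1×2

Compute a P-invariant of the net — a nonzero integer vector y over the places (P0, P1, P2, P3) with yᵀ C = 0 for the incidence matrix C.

y = (P0:1, P1:1, P2:2, P3:2)

Incidence matrix C (rows=places, cols=transitions):
        α    β    γ    δ    ε    ζ
   P0   0   -4   -2   -2    4   -2
   P1   0    0    4    4    0    2
   P2  -4    0    0   -1   -4    0
   P3   4    2   -1    0    2    0

Candidate y = [1, 1, 2, 2]; check y·C column-wise:
  col α: 1·0 + 1·0 + 2·-4 + 2·4 = 0
  col β: 1·-4 + 1·0 + 2·0 + 2·2 = 0
  col γ: 1·-2 + 1·4 + 2·0 + 2·-1 = 0
  col δ: 1·-2 + 1·4 + 2·-1 + 2·0 = 0
  col ε: 1·4 + 1·0 + 2·-4 + 2·2 = 0
  col ζ: 1·-2 + 1·2 + 2·0 + 2·0 = 0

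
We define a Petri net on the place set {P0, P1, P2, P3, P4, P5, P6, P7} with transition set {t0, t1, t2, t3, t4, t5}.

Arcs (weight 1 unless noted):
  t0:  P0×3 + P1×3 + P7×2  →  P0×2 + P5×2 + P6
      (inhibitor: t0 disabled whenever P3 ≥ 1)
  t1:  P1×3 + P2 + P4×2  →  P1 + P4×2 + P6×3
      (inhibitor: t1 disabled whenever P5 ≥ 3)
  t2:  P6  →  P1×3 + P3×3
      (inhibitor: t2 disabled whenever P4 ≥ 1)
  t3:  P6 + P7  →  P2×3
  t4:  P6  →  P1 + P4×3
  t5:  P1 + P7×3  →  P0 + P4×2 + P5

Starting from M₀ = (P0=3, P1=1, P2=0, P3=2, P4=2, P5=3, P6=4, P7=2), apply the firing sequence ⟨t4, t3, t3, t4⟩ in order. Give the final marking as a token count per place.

step 1: fire t4:  (P0=3, P1=1, P2=0, P3=2, P4=2, P5=3, P6=4, P7=2) → (P0=3, P1=2, P2=0, P3=2, P4=5, P5=3, P6=3, P7=2)
step 2: fire t3:  (P0=3, P1=2, P2=0, P3=2, P4=5, P5=3, P6=3, P7=2) → (P0=3, P1=2, P2=3, P3=2, P4=5, P5=3, P6=2, P7=1)
step 3: fire t3:  (P0=3, P1=2, P2=3, P3=2, P4=5, P5=3, P6=2, P7=1) → (P0=3, P1=2, P2=6, P3=2, P4=5, P5=3, P6=1, P7=0)
step 4: fire t4:  (P0=3, P1=2, P2=6, P3=2, P4=5, P5=3, P6=1, P7=0) → (P0=3, P1=3, P2=6, P3=2, P4=8, P5=3, P6=0, P7=0)

(P0=3, P1=3, P2=6, P3=2, P4=8, P5=3, P6=0, P7=0)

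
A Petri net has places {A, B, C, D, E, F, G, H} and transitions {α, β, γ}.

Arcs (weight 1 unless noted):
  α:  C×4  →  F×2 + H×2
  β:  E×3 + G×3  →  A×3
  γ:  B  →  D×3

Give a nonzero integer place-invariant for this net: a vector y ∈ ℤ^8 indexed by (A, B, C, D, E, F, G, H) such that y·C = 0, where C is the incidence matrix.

y = (A:0, B:3, C:0, D:1, E:0, F:0, G:0, H:0)

Incidence matrix C (rows=places, cols=transitions):
        α    β    γ
    A   0    3    0
    B   0    0   -1
    C  -4    0    0
    D   0    0    3
    E   0   -3    0
    F   2    0    0
    G   0   -3    0
    H   2    0    0

Candidate y = [0, 3, 0, 1, 0, 0, 0, 0]; check y·C column-wise:
  col α: 3·0 + 0·-4 + 1·0 + 0·2 + 0·2 = 0
  col β: 0·3 + 3·0 + 1·0 + 0·-3 + 0·-3 = 0
  col γ: 3·-1 + 1·3 = 0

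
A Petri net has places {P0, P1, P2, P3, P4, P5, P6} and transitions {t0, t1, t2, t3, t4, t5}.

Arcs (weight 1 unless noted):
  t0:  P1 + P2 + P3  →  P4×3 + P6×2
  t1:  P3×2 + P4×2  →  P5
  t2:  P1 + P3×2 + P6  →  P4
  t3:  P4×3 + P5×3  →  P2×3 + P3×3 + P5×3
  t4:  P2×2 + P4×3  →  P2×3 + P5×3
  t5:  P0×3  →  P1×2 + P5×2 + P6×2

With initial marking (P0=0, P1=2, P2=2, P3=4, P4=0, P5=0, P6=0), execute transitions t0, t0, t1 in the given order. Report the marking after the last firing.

(P0=0, P1=0, P2=0, P3=0, P4=4, P5=1, P6=4)

step 1: fire t0:  (P0=0, P1=2, P2=2, P3=4, P4=0, P5=0, P6=0) → (P0=0, P1=1, P2=1, P3=3, P4=3, P5=0, P6=2)
step 2: fire t0:  (P0=0, P1=1, P2=1, P3=3, P4=3, P5=0, P6=2) → (P0=0, P1=0, P2=0, P3=2, P4=6, P5=0, P6=4)
step 3: fire t1:  (P0=0, P1=0, P2=0, P3=2, P4=6, P5=0, P6=4) → (P0=0, P1=0, P2=0, P3=0, P4=4, P5=1, P6=4)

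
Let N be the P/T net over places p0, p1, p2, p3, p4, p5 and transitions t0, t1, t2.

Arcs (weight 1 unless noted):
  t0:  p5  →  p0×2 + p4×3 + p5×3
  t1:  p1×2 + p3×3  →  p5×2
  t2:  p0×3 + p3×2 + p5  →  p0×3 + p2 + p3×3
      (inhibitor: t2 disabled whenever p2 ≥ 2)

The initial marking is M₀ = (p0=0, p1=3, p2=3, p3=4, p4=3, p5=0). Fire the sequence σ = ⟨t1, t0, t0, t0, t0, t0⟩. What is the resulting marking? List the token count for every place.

(p0=10, p1=1, p2=3, p3=1, p4=18, p5=12)

step 1: fire t1:  (p0=0, p1=3, p2=3, p3=4, p4=3, p5=0) → (p0=0, p1=1, p2=3, p3=1, p4=3, p5=2)
step 2: fire t0:  (p0=0, p1=1, p2=3, p3=1, p4=3, p5=2) → (p0=2, p1=1, p2=3, p3=1, p4=6, p5=4)
step 3: fire t0:  (p0=2, p1=1, p2=3, p3=1, p4=6, p5=4) → (p0=4, p1=1, p2=3, p3=1, p4=9, p5=6)
step 4: fire t0:  (p0=4, p1=1, p2=3, p3=1, p4=9, p5=6) → (p0=6, p1=1, p2=3, p3=1, p4=12, p5=8)
step 5: fire t0:  (p0=6, p1=1, p2=3, p3=1, p4=12, p5=8) → (p0=8, p1=1, p2=3, p3=1, p4=15, p5=10)
step 6: fire t0:  (p0=8, p1=1, p2=3, p3=1, p4=15, p5=10) → (p0=10, p1=1, p2=3, p3=1, p4=18, p5=12)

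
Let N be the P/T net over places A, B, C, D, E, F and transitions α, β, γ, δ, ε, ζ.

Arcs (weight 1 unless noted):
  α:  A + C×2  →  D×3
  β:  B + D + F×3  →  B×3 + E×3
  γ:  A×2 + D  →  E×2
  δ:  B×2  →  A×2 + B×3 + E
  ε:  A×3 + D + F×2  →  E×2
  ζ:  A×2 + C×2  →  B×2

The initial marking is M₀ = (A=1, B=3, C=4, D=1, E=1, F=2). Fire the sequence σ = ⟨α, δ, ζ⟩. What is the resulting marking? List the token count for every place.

step 1: fire α:  (A=1, B=3, C=4, D=1, E=1, F=2) → (A=0, B=3, C=2, D=4, E=1, F=2)
step 2: fire δ:  (A=0, B=3, C=2, D=4, E=1, F=2) → (A=2, B=4, C=2, D=4, E=2, F=2)
step 3: fire ζ:  (A=2, B=4, C=2, D=4, E=2, F=2) → (A=0, B=6, C=0, D=4, E=2, F=2)

(A=0, B=6, C=0, D=4, E=2, F=2)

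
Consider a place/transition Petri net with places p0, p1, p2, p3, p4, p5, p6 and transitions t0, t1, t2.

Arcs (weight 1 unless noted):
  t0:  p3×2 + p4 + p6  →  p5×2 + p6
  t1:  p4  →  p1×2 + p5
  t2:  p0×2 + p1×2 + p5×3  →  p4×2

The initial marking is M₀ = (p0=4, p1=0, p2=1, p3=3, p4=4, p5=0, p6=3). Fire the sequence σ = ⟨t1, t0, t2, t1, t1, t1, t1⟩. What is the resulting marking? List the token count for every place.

(p0=2, p1=8, p2=1, p3=1, p4=0, p5=4, p6=3)

step 1: fire t1:  (p0=4, p1=0, p2=1, p3=3, p4=4, p5=0, p6=3) → (p0=4, p1=2, p2=1, p3=3, p4=3, p5=1, p6=3)
step 2: fire t0:  (p0=4, p1=2, p2=1, p3=3, p4=3, p5=1, p6=3) → (p0=4, p1=2, p2=1, p3=1, p4=2, p5=3, p6=3)
step 3: fire t2:  (p0=4, p1=2, p2=1, p3=1, p4=2, p5=3, p6=3) → (p0=2, p1=0, p2=1, p3=1, p4=4, p5=0, p6=3)
step 4: fire t1:  (p0=2, p1=0, p2=1, p3=1, p4=4, p5=0, p6=3) → (p0=2, p1=2, p2=1, p3=1, p4=3, p5=1, p6=3)
step 5: fire t1:  (p0=2, p1=2, p2=1, p3=1, p4=3, p5=1, p6=3) → (p0=2, p1=4, p2=1, p3=1, p4=2, p5=2, p6=3)
step 6: fire t1:  (p0=2, p1=4, p2=1, p3=1, p4=2, p5=2, p6=3) → (p0=2, p1=6, p2=1, p3=1, p4=1, p5=3, p6=3)
step 7: fire t1:  (p0=2, p1=6, p2=1, p3=1, p4=1, p5=3, p6=3) → (p0=2, p1=8, p2=1, p3=1, p4=0, p5=4, p6=3)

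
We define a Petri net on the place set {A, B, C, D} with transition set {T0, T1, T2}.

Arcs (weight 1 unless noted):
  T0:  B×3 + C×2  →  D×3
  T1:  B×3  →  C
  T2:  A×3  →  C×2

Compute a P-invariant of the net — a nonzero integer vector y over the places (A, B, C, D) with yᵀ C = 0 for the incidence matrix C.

y = (A:2, B:1, C:3, D:3)

Incidence matrix C (rows=places, cols=transitions):
       T0   T1   T2
    A   0    0   -3
    B  -3   -3    0
    C  -2    1    2
    D   3    0    0

Candidate y = [2, 1, 3, 3]; check y·C column-wise:
  col T0: 2·0 + 1·-3 + 3·-2 + 3·3 = 0
  col T1: 2·0 + 1·-3 + 3·1 + 3·0 = 0
  col T2: 2·-3 + 1·0 + 3·2 + 3·0 = 0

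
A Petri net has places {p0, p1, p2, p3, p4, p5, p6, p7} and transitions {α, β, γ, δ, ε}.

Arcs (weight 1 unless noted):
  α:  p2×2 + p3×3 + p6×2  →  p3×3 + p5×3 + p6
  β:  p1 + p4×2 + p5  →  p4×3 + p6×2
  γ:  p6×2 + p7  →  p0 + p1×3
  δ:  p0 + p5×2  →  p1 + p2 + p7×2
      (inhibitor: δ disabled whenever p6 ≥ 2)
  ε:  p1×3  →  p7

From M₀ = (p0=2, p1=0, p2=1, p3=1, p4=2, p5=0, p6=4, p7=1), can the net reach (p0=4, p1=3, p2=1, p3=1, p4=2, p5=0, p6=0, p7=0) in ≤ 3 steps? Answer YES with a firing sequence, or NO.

YES — reachable via ⟨γ, ε, γ⟩ (3 firings)

step 1: fire γ:  (p0=2, p1=0, p2=1, p3=1, p4=2, p5=0, p6=4, p7=1) → (p0=3, p1=3, p2=1, p3=1, p4=2, p5=0, p6=2, p7=0)
step 2: fire ε:  (p0=3, p1=3, p2=1, p3=1, p4=2, p5=0, p6=2, p7=0) → (p0=3, p1=0, p2=1, p3=1, p4=2, p5=0, p6=2, p7=1)
step 3: fire γ:  (p0=3, p1=0, p2=1, p3=1, p4=2, p5=0, p6=2, p7=1) → (p0=4, p1=3, p2=1, p3=1, p4=2, p5=0, p6=0, p7=0)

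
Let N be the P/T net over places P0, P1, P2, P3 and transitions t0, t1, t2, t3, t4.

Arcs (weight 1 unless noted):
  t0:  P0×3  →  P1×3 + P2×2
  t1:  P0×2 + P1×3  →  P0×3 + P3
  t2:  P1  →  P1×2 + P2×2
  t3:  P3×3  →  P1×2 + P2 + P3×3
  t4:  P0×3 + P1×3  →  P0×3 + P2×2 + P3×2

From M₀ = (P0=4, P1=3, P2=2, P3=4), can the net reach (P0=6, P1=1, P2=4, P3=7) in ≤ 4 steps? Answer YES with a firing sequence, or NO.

depth 0: 1 marking
depth 1: 6 markings reached so far
depth 2: 17 markings reached so far
depth 3: 35 markings reached so far
depth 4: 67 markings reached so far
target is not among the 67 markings reachable within 4 steps

NO — not reachable within 4 firings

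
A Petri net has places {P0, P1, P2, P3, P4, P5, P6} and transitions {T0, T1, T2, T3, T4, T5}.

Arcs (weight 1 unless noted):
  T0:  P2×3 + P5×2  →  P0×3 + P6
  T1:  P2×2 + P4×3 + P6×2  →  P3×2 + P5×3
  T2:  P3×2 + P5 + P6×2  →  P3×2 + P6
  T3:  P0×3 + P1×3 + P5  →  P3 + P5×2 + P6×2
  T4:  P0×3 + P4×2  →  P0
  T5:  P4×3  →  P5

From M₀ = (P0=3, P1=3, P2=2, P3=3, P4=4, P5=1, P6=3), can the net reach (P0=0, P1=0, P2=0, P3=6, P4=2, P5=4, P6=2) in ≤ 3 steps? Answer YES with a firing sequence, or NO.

depth 0: 1 marking
depth 1: 6 markings reached so far
depth 2: 12 markings reached so far
depth 3: 16 markings reached so far
target is not among the 16 markings reachable within 3 steps

NO — not reachable within 3 firings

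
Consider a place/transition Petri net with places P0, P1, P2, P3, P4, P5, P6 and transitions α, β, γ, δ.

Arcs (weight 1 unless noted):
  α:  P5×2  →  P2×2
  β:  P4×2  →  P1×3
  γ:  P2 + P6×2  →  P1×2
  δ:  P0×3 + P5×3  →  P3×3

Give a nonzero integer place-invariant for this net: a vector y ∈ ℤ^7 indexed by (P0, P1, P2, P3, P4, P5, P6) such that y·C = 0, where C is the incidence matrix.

y = (P0:1, P1:0, P2:0, P3:1, P4:0, P5:0, P6:0)

Incidence matrix C (rows=places, cols=transitions):
        α    β    γ    δ
   P0   0    0    0   -3
   P1   0    3    2    0
   P2   2    0   -1    0
   P3   0    0    0    3
   P4   0   -2    0    0
   P5  -2    0    0   -3
   P6   0    0   -2    0

Candidate y = [1, 0, 0, 1, 0, 0, 0]; check y·C column-wise:
  col α: 1·0 + 0·2 + 1·0 + 0·-2 = 0
  col β: 1·0 + 0·3 + 1·0 + 0·-2 = 0
  col γ: 1·0 + 0·2 + 0·-1 + 1·0 + 0·-2 = 0
  col δ: 1·-3 + 1·3 + 0·-3 = 0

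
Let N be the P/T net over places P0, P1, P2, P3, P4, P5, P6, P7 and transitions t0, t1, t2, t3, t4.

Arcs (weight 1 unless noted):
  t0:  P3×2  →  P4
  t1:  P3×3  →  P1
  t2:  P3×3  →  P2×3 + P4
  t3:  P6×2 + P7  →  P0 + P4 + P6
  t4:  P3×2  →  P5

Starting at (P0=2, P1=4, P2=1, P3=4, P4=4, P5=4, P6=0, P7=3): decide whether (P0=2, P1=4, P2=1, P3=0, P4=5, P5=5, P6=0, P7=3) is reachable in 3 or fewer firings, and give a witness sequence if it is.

step 1: fire t0:  (P0=2, P1=4, P2=1, P3=4, P4=4, P5=4, P6=0, P7=3) → (P0=2, P1=4, P2=1, P3=2, P4=5, P5=4, P6=0, P7=3)
step 2: fire t4:  (P0=2, P1=4, P2=1, P3=2, P4=5, P5=4, P6=0, P7=3) → (P0=2, P1=4, P2=1, P3=0, P4=5, P5=5, P6=0, P7=3)

YES — reachable via ⟨t0, t4⟩ (2 firings)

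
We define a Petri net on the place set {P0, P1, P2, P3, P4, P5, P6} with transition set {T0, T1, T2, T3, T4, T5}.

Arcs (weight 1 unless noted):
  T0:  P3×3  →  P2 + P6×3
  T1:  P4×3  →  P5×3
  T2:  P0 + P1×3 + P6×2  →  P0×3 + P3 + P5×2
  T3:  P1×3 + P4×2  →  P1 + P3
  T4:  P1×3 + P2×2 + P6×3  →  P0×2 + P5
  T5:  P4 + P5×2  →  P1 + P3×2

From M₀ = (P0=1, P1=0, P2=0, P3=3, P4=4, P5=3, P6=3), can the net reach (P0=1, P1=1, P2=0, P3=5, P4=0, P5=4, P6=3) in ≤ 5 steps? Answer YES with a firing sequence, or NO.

step 1: fire T1:  (P0=1, P1=0, P2=0, P3=3, P4=4, P5=3, P6=3) → (P0=1, P1=0, P2=0, P3=3, P4=1, P5=6, P6=3)
step 2: fire T5:  (P0=1, P1=0, P2=0, P3=3, P4=1, P5=6, P6=3) → (P0=1, P1=1, P2=0, P3=5, P4=0, P5=4, P6=3)

YES — reachable via ⟨T1, T5⟩ (2 firings)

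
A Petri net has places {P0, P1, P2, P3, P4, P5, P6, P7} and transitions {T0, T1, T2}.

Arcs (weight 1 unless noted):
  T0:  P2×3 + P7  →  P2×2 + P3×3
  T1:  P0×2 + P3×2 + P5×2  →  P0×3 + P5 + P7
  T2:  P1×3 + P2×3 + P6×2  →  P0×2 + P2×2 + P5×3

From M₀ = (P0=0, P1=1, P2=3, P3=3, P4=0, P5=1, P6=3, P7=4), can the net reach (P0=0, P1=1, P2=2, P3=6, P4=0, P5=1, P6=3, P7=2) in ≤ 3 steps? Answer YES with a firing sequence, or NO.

depth 0: 1 marking
depth 1: 2 markings reached so far
depth 2: 2 markings reached so far
(frontier empty at depth 2; search complete)
target is not among the 2 markings reachable within 3 steps

NO — not reachable within 3 firings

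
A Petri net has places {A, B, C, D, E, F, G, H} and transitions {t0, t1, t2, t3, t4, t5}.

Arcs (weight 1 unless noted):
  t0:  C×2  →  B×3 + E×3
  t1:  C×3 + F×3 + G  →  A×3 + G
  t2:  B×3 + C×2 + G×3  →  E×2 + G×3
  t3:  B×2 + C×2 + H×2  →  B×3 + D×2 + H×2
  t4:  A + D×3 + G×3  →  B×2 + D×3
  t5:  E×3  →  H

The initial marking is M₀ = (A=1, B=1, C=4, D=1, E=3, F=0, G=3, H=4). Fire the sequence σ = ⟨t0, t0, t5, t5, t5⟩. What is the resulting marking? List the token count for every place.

(A=1, B=7, C=0, D=1, E=0, F=0, G=3, H=7)

step 1: fire t0:  (A=1, B=1, C=4, D=1, E=3, F=0, G=3, H=4) → (A=1, B=4, C=2, D=1, E=6, F=0, G=3, H=4)
step 2: fire t0:  (A=1, B=4, C=2, D=1, E=6, F=0, G=3, H=4) → (A=1, B=7, C=0, D=1, E=9, F=0, G=3, H=4)
step 3: fire t5:  (A=1, B=7, C=0, D=1, E=9, F=0, G=3, H=4) → (A=1, B=7, C=0, D=1, E=6, F=0, G=3, H=5)
step 4: fire t5:  (A=1, B=7, C=0, D=1, E=6, F=0, G=3, H=5) → (A=1, B=7, C=0, D=1, E=3, F=0, G=3, H=6)
step 5: fire t5:  (A=1, B=7, C=0, D=1, E=3, F=0, G=3, H=6) → (A=1, B=7, C=0, D=1, E=0, F=0, G=3, H=7)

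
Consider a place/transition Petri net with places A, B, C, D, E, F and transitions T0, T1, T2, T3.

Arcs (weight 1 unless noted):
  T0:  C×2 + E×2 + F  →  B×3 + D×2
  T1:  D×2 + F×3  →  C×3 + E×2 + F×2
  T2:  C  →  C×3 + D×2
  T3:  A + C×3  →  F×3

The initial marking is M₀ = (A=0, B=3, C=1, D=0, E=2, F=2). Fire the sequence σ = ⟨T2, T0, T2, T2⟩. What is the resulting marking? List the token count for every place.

step 1: fire T2:  (A=0, B=3, C=1, D=0, E=2, F=2) → (A=0, B=3, C=3, D=2, E=2, F=2)
step 2: fire T0:  (A=0, B=3, C=3, D=2, E=2, F=2) → (A=0, B=6, C=1, D=4, E=0, F=1)
step 3: fire T2:  (A=0, B=6, C=1, D=4, E=0, F=1) → (A=0, B=6, C=3, D=6, E=0, F=1)
step 4: fire T2:  (A=0, B=6, C=3, D=6, E=0, F=1) → (A=0, B=6, C=5, D=8, E=0, F=1)

(A=0, B=6, C=5, D=8, E=0, F=1)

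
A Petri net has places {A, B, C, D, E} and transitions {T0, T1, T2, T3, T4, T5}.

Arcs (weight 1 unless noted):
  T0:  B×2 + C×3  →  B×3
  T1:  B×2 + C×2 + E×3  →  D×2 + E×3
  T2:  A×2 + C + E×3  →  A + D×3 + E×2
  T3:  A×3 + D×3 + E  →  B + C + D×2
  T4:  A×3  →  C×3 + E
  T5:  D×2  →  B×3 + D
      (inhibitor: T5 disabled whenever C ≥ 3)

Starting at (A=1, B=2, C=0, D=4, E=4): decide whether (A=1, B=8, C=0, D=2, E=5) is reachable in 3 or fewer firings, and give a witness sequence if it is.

depth 0: 1 marking
depth 1: 2 markings reached so far
depth 2: 3 markings reached so far
depth 3: 4 markings reached so far
target is not among the 4 markings reachable within 3 steps

NO — not reachable within 3 firings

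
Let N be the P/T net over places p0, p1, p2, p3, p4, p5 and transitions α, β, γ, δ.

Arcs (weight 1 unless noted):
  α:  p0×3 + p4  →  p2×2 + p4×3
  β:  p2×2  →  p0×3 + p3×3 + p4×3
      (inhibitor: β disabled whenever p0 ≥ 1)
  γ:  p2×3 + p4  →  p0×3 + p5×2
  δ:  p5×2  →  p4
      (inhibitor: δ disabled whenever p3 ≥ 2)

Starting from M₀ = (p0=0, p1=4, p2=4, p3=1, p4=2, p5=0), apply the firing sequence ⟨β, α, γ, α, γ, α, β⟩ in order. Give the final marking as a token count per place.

(p0=3, p1=4, p2=0, p3=7, p4=12, p5=4)

step 1: fire β:  (p0=0, p1=4, p2=4, p3=1, p4=2, p5=0) → (p0=3, p1=4, p2=2, p3=4, p4=5, p5=0)
step 2: fire α:  (p0=3, p1=4, p2=2, p3=4, p4=5, p5=0) → (p0=0, p1=4, p2=4, p3=4, p4=7, p5=0)
step 3: fire γ:  (p0=0, p1=4, p2=4, p3=4, p4=7, p5=0) → (p0=3, p1=4, p2=1, p3=4, p4=6, p5=2)
step 4: fire α:  (p0=3, p1=4, p2=1, p3=4, p4=6, p5=2) → (p0=0, p1=4, p2=3, p3=4, p4=8, p5=2)
step 5: fire γ:  (p0=0, p1=4, p2=3, p3=4, p4=8, p5=2) → (p0=3, p1=4, p2=0, p3=4, p4=7, p5=4)
step 6: fire α:  (p0=3, p1=4, p2=0, p3=4, p4=7, p5=4) → (p0=0, p1=4, p2=2, p3=4, p4=9, p5=4)
step 7: fire β:  (p0=0, p1=4, p2=2, p3=4, p4=9, p5=4) → (p0=3, p1=4, p2=0, p3=7, p4=12, p5=4)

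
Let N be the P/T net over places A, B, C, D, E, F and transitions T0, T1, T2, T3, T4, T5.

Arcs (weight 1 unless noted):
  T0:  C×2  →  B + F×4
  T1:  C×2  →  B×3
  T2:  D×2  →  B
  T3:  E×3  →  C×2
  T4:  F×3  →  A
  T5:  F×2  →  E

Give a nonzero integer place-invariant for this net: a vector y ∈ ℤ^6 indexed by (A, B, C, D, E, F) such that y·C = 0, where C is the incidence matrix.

Incidence matrix C (rows=places, cols=transitions):
       T0   T1   T2   T3   T4   T5
    A   0    0    0    0    1    0
    B   1    3    1    0    0    0
    C  -2   -2    0    2    0    0
    D   0    0   -2    0    0    0
    E   0    0    0   -3    0    1
    F   4    0    0    0   -3   -2

Candidate y = [3, 2, 3, 1, 2, 1]; check y·C column-wise:
  col T0: 3·0 + 2·1 + 3·-2 + 1·0 + 2·0 + 1·4 = 0
  col T1: 3·0 + 2·3 + 3·-2 + 1·0 + 2·0 + 1·0 = 0
  col T2: 3·0 + 2·1 + 3·0 + 1·-2 + 2·0 + 1·0 = 0
  col T3: 3·0 + 2·0 + 3·2 + 1·0 + 2·-3 + 1·0 = 0
  col T4: 3·1 + 2·0 + 3·0 + 1·0 + 2·0 + 1·-3 = 0
  col T5: 3·0 + 2·0 + 3·0 + 1·0 + 2·1 + 1·-2 = 0

y = (A:3, B:2, C:3, D:1, E:2, F:1)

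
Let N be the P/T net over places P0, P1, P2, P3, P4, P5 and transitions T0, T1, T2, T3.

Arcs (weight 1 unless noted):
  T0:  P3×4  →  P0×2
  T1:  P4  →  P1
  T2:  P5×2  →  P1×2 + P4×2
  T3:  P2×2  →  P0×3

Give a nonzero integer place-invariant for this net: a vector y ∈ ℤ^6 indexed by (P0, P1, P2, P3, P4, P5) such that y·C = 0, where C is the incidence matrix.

y = (P0:2, P1:0, P2:3, P3:1, P4:0, P5:0)

Incidence matrix C (rows=places, cols=transitions):
       T0   T1   T2   T3
   P0   2    0    0    3
   P1   0    1    2    0
   P2   0    0    0   -2
   P3  -4    0    0    0
   P4   0   -1    2    0
   P5   0    0   -2    0

Candidate y = [2, 0, 3, 1, 0, 0]; check y·C column-wise:
  col T0: 2·2 + 3·0 + 1·-4 = 0
  col T1: 2·0 + 0·1 + 3·0 + 1·0 + 0·-1 = 0
  col T2: 2·0 + 0·2 + 3·0 + 1·0 + 0·2 + 0·-2 = 0
  col T3: 2·3 + 3·-2 + 1·0 = 0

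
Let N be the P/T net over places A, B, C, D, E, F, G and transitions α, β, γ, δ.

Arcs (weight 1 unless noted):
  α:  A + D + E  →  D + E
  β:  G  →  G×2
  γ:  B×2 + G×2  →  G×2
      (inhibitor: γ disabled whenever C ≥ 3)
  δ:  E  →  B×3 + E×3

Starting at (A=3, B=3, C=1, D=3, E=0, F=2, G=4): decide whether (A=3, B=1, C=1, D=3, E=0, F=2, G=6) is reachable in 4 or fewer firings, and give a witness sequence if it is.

step 1: fire β:  (A=3, B=3, C=1, D=3, E=0, F=2, G=4) → (A=3, B=3, C=1, D=3, E=0, F=2, G=5)
step 2: fire β:  (A=3, B=3, C=1, D=3, E=0, F=2, G=5) → (A=3, B=3, C=1, D=3, E=0, F=2, G=6)
step 3: fire γ:  (A=3, B=3, C=1, D=3, E=0, F=2, G=6) → (A=3, B=1, C=1, D=3, E=0, F=2, G=6)

YES — reachable via ⟨β, β, γ⟩ (3 firings)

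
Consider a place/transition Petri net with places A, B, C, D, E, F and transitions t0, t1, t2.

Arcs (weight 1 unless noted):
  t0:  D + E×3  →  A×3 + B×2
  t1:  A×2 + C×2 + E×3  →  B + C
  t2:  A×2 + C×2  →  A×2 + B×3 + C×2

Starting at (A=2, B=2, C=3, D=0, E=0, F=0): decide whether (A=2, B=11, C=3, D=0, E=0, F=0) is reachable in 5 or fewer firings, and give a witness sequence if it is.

YES — reachable via ⟨t2, t2, t2⟩ (3 firings)

step 1: fire t2:  (A=2, B=2, C=3, D=0, E=0, F=0) → (A=2, B=5, C=3, D=0, E=0, F=0)
step 2: fire t2:  (A=2, B=5, C=3, D=0, E=0, F=0) → (A=2, B=8, C=3, D=0, E=0, F=0)
step 3: fire t2:  (A=2, B=8, C=3, D=0, E=0, F=0) → (A=2, B=11, C=3, D=0, E=0, F=0)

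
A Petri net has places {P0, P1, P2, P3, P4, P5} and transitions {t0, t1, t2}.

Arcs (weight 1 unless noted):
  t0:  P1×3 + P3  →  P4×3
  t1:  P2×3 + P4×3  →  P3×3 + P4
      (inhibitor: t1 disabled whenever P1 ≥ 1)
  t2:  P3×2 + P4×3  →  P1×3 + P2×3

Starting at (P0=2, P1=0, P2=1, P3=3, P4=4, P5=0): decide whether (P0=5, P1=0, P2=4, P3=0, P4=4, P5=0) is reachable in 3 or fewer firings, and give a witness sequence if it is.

depth 0: 1 marking
depth 1: 2 markings reached so far
depth 2: 3 markings reached so far
depth 3: 4 markings reached so far
target is not among the 4 markings reachable within 3 steps

NO — not reachable within 3 firings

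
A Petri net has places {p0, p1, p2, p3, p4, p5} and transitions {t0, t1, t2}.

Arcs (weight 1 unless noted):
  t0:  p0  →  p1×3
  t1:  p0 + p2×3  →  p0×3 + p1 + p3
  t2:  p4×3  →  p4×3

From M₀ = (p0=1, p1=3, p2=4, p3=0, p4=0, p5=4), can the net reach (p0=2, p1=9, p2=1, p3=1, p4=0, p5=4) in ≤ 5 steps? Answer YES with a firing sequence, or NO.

NO — not reachable within 5 firings

depth 0: 1 marking
depth 1: 3 markings reached so far
depth 2: 4 markings reached so far
depth 3: 5 markings reached so far
depth 4: 6 markings reached so far
depth 5: 6 markings reached so far
(frontier empty at depth 5; search complete)
target is not among the 6 markings reachable within 5 steps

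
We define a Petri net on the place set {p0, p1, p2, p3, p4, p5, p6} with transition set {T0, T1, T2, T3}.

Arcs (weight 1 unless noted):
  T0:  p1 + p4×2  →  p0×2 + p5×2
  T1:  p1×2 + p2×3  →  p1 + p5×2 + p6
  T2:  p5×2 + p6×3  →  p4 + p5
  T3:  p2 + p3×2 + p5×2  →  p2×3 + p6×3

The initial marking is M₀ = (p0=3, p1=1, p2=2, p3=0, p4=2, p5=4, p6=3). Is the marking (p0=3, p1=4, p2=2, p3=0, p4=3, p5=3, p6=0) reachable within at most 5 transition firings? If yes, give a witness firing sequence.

NO — not reachable within 5 firings

depth 0: 1 marking
depth 1: 3 markings reached so far
depth 2: 4 markings reached so far
depth 3: 4 markings reached so far
(frontier empty at depth 3; search complete)
target is not among the 4 markings reachable within 5 steps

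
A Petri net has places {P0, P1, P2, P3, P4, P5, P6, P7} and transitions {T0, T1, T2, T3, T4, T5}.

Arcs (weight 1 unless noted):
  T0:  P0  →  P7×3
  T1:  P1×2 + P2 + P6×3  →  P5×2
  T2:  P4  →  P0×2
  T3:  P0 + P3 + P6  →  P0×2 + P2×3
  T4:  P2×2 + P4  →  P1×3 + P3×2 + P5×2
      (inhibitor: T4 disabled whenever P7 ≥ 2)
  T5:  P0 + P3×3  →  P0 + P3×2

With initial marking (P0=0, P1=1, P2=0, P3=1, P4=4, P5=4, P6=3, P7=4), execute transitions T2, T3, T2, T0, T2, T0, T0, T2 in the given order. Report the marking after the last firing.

(P0=6, P1=1, P2=3, P3=0, P4=0, P5=4, P6=2, P7=13)

step 1: fire T2:  (P0=0, P1=1, P2=0, P3=1, P4=4, P5=4, P6=3, P7=4) → (P0=2, P1=1, P2=0, P3=1, P4=3, P5=4, P6=3, P7=4)
step 2: fire T3:  (P0=2, P1=1, P2=0, P3=1, P4=3, P5=4, P6=3, P7=4) → (P0=3, P1=1, P2=3, P3=0, P4=3, P5=4, P6=2, P7=4)
step 3: fire T2:  (P0=3, P1=1, P2=3, P3=0, P4=3, P5=4, P6=2, P7=4) → (P0=5, P1=1, P2=3, P3=0, P4=2, P5=4, P6=2, P7=4)
step 4: fire T0:  (P0=5, P1=1, P2=3, P3=0, P4=2, P5=4, P6=2, P7=4) → (P0=4, P1=1, P2=3, P3=0, P4=2, P5=4, P6=2, P7=7)
step 5: fire T2:  (P0=4, P1=1, P2=3, P3=0, P4=2, P5=4, P6=2, P7=7) → (P0=6, P1=1, P2=3, P3=0, P4=1, P5=4, P6=2, P7=7)
step 6: fire T0:  (P0=6, P1=1, P2=3, P3=0, P4=1, P5=4, P6=2, P7=7) → (P0=5, P1=1, P2=3, P3=0, P4=1, P5=4, P6=2, P7=10)
step 7: fire T0:  (P0=5, P1=1, P2=3, P3=0, P4=1, P5=4, P6=2, P7=10) → (P0=4, P1=1, P2=3, P3=0, P4=1, P5=4, P6=2, P7=13)
step 8: fire T2:  (P0=4, P1=1, P2=3, P3=0, P4=1, P5=4, P6=2, P7=13) → (P0=6, P1=1, P2=3, P3=0, P4=0, P5=4, P6=2, P7=13)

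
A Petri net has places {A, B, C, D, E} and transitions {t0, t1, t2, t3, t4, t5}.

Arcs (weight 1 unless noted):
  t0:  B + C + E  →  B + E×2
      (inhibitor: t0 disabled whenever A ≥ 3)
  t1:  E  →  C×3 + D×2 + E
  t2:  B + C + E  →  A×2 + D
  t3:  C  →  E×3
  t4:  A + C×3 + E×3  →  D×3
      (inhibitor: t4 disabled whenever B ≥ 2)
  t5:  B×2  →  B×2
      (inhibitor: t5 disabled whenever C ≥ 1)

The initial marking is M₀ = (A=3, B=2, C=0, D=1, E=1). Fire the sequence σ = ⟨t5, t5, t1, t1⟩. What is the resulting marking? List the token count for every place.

step 1: fire t5:  (A=3, B=2, C=0, D=1, E=1) → (A=3, B=2, C=0, D=1, E=1)
step 2: fire t5:  (A=3, B=2, C=0, D=1, E=1) → (A=3, B=2, C=0, D=1, E=1)
step 3: fire t1:  (A=3, B=2, C=0, D=1, E=1) → (A=3, B=2, C=3, D=3, E=1)
step 4: fire t1:  (A=3, B=2, C=3, D=3, E=1) → (A=3, B=2, C=6, D=5, E=1)

(A=3, B=2, C=6, D=5, E=1)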